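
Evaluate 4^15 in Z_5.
Using Fermat: 4^{4} ≡ 1 (mod 5). 15 ≡ 3 (mod 4). So 4^{15} ≡ 4^{3} ≡ 4 (mod 5)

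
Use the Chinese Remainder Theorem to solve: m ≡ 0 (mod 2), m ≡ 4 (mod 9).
M = 2 × 9 = 18. M₁ = 9, y₁ ≡ 1 (mod 2). M₂ = 2, y₂ ≡ 5 (mod 9). m = 0×9×1 + 4×2×5 ≡ 4 (mod 18)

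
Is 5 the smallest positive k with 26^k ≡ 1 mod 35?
Powers of 26 mod 35: 26^1≡26, 26^2≡11, 26^3≡6, 26^4≡16, 26^5≡31, 26^6≡1. 26^5≡31≢1, so ord ≠ 5. No, the actual order is 6.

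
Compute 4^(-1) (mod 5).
Since 5 is prime, by Fermat 4^(-1) ≡ 4^{3} ≡ 4 (mod 5). Verify: 4 × 4 = 16 ≡ 1 (mod 5)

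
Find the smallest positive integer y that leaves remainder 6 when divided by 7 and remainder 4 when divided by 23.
M = 7 × 23 = 161. M₁ = 23, y₁ ≡ 4 (mod 7). M₂ = 7, y₂ ≡ 10 (mod 23). y = 6×23×4 + 4×7×10 ≡ 27 (mod 161)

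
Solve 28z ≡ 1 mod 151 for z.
Since 151 is prime, by Fermat 28^(-1) ≡ 28^{149} ≡ 27 mod 151. Verify: 28 × 27 = 756 ≡ 1 mod 151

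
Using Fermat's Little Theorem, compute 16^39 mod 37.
By Fermat: 16^{36} ≡ 1 (mod 37). So 16^{39} = 16^{36} · 16^{3} ≡ 16^{3} ≡ 26 (mod 37)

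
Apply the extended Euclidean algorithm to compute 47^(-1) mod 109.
Extended GCD: 47(-51) + 109(22) = 1. So 47^(-1) ≡ -51 ≡ 58 mod 109. Verify: 47 × 58 = 2726 ≡ 1 mod 109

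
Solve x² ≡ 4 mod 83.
The square roots of 4 mod 83 are 81 and 2. Verify: 81² = 6561 ≡ 4 mod 83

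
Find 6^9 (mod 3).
By repeated squaring (mod 3): 6^{1}≡0, 6^{2}≡0, 6^{4}≡0, 6^{8}≡0. Then 6^{9} = 6^{8+1} ≡ 0 × 0 ≡ 0 (mod 3)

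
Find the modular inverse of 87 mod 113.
Since 113 is prime, by Fermat 87^(-1) ≡ 87^{111} ≡ 13 mod 113. Verify: 87 × 13 = 1131 ≡ 1 mod 113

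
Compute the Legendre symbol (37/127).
(37/127) = 37^{63} mod 127 = 1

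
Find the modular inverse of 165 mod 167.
Since 167 is prime, by Fermat 165^(-1) ≡ 165^{165} ≡ 83 (mod 167). Verify: 165 × 83 = 13695 ≡ 1 (mod 167)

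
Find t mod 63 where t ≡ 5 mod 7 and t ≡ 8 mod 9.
M = 7 × 9 = 63. M₁ = 9, y₁ ≡ 4 mod 7. M₂ = 7, y₂ ≡ 4 mod 9. t = 5×9×4 + 8×7×4 ≡ 26 mod 63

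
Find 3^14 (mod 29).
By repeated squaring (mod 29): 3^{1}≡3, 3^{2}≡9, 3^{4}≡23, 3^{8}≡7. Then 3^{14} = 3^{8+4+2} ≡ 7 × 23 × 9 ≡ 28 (mod 29)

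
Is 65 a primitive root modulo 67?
65^{33} ≡ 1 (mod 67) and 33 < 66, so ord_67(65) = 33 ≠ 66 and 65 is not a primitive root.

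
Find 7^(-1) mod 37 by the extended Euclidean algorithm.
Extended GCD: 7(16) + 37(-3) = 1. So 7^(-1) ≡ 16 mod 37. Verify: 7 × 16 = 112 ≡ 1 mod 37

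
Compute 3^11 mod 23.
By repeated squaring mod 23: 3^{1}≡3, 3^{2}≡9, 3^{4}≡12, 3^{8}≡6. Then 3^{11} = 3^{8+2+1} ≡ 6 × 9 × 3 ≡ 1 mod 23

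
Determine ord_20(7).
Powers of 7 mod 20: 7^1≡7, 7^2≡9, 7^3≡3, 7^4≡1. So the order of 7 is 4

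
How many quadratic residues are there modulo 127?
Exactly half the non-zero residues mod a prime are QRs: (127-1)/2 = 63.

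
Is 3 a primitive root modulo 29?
ord_29(3) divides 28. For each prime q|28: 3^{14}≡28, 3^{4}≡23, none ≡ 1. So 3 has order 28 and is a primitive root mod 29.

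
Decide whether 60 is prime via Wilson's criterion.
(59)! mod 60 = 0. Since 0 ≢ -1 mod 60, 60 is not prime.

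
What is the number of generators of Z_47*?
A prime p has φ(p-1) primitive roots; here φ(46) = 22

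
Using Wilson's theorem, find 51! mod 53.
(52)! = (51)! × (52) ≡ -1 (mod 53). So (51)! ≡ -1 × (52)^(-1) ≡ (-1)×(-1) = 1 (mod 53)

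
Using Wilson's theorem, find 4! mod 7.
(6)! = (4)! × (5) × (6) ≡ -1 mod 7. So (4)! ≡ -1 × [(6)(5)]^(-1) ≡ 3 mod 7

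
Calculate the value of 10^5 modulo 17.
By repeated squaring (mod 17): 10^{1}≡10, 10^{2}≡15, 10^{4}≡4. Then 10^{5} = 10^{4+1} ≡ 4 × 10 ≡ 6 (mod 17)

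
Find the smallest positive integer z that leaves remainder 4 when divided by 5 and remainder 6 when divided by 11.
M = 5 × 11 = 55. M₁ = 11, y₁ ≡ 1 mod 5. M₂ = 5, y₂ ≡ 9 mod 11. z = 4×11×1 + 6×5×9 ≡ 39 mod 55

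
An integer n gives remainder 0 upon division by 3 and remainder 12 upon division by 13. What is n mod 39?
M = 3 × 13 = 39. M₁ = 13, y₁ ≡ 1 mod 3. M₂ = 3, y₂ ≡ 9 mod 13. n = 0×13×1 + 12×3×9 ≡ 12 mod 39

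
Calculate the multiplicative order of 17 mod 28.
Powers of 17 mod 28: 17^1≡17, 17^2≡9, 17^3≡13, 17^4≡25, 17^5≡5, 17^6≡1. So the order of 17 is 6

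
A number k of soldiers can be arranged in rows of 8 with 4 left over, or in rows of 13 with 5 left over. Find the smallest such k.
M = 8 × 13 = 104. M₁ = 13, y₁ ≡ 5 (mod 8). M₂ = 8, y₂ ≡ 5 (mod 13). k = 4×13×5 + 5×8×5 ≡ 44 (mod 104)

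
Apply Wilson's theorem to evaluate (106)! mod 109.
(108)! = (106)! × (107) × (108) ≡ -1 (mod 109). So (106)! ≡ -1 × [(108)(107)]^(-1) ≡ 54 (mod 109)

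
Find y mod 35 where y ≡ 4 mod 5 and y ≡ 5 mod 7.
M = 5 × 7 = 35. M₁ = 7, y₁ ≡ 3 mod 5. M₂ = 5, y₂ ≡ 3 mod 7. y = 4×7×3 + 5×5×3 ≡ 19 mod 35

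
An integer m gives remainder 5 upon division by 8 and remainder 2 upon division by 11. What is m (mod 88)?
M = 8 × 11 = 88. M₁ = 11, y₁ ≡ 3 (mod 8). M₂ = 8, y₂ ≡ 7 (mod 11). m = 5×11×3 + 2×8×7 ≡ 13 (mod 88)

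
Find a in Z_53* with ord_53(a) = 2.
52 has order 2 mod 53 since 52^{2} ≡ 1 (mod 53) and no smaller power works.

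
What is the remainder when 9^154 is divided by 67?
Using Fermat: 9^{66} ≡ 1 (mod 67). 154 ≡ 22 (mod 66). So 9^{154} ≡ 9^{22} ≡ 1 (mod 67)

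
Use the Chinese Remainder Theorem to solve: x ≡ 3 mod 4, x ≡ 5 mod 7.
M = 4 × 7 = 28. M₁ = 7, y₁ ≡ 3 mod 4. M₂ = 4, y₂ ≡ 2 mod 7. x = 3×7×3 + 5×4×2 ≡ 19 mod 28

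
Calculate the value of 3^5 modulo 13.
By repeated squaring mod 13: 3^{1}≡3, 3^{2}≡9, 3^{4}≡3. Then 3^{5} = 3^{4+1} ≡ 3 × 3 ≡ 9 mod 13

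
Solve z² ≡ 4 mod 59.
The square roots of 4 mod 59 are 57 and 2. Verify: 57² = 3249 ≡ 4 mod 59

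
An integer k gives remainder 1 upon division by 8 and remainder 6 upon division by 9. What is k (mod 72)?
M = 8 × 9 = 72. M₁ = 9, y₁ ≡ 1 (mod 8). M₂ = 8, y₂ ≡ 8 (mod 9). k = 1×9×1 + 6×8×8 ≡ 33 (mod 72)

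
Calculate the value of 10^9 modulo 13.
By repeated squaring (mod 13): 10^{1}≡10, 10^{2}≡9, 10^{4}≡3, 10^{8}≡9. Then 10^{9} = 10^{8+1} ≡ 9 × 10 ≡ 12 (mod 13)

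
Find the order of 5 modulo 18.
Powers of 5 mod 18: 5^1≡5, 5^2≡7, 5^3≡17, 5^4≡13, 5^5≡11, 5^6≡1. Order = 6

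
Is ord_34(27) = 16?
Powers of 27 mod 34: 27^1≡27, 27^2≡15, 27^3≡31, 27^4≡21, 27^5≡23, 27^6≡9, 27^7≡5, 27^8≡33, 27^9≡7, 27^10≡19, 27^11≡3, 27^12≡13, 27^13≡11, 27^14≡25, 27^15≡29, 27^16≡1. First k with 27^k≡1 is k=16. Yes, ord_34(27) = 16.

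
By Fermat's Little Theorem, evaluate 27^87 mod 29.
By Fermat: 27^{28} ≡ 1 mod 29. 87 = 3×28 + 3. So 27^{87} ≡ 27^{3} ≡ 21 mod 29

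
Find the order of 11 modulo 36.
Powers of 11 mod 36: 11^1≡11, 11^2≡13, 11^3≡35, 11^4≡25, 11^5≡23, 11^6≡1. So the order of 11 is 6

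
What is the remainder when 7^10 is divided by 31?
By repeated squaring (mod 31): 7^{1}≡7, 7^{2}≡18, 7^{4}≡14, 7^{8}≡10. Then 7^{10} = 7^{8+2} ≡ 10 × 18 ≡ 25 (mod 31)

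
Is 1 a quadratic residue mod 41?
By Euler's criterion: 1^{20} ≡ 1 mod 41. Since this equals 1, 1 is a QR.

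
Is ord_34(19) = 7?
Powers of 19 mod 34: 19^1≡19, 19^2≡21, 19^3≡25, 19^4≡33, 19^5≡15, 19^6≡13, 19^7≡9, 19^8≡1. 19^7≡9≢1, so ord ≠ 7. No, the actual order is 8.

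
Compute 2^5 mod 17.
By repeated squaring mod 17: 2^{1}≡2, 2^{2}≡4, 2^{4}≡16. Then 2^{5} = 2^{4+1} ≡ 16 × 2 ≡ 15 mod 17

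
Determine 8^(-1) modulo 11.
Since 11 is prime, by Fermat 8^(-1) ≡ 8^{9} ≡ 7 (mod 11). Verify: 8 × 7 = 56 ≡ 1 (mod 11)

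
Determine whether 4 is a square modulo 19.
By Euler's criterion: 4^{9} ≡ 1 (mod 19). Since this equals 1, 4 is a QR.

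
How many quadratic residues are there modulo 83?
For prime 83, there are (p-1)/2 = (83-1)/2 = 41 quadratic residues (excluding 0).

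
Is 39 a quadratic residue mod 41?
By Euler's criterion: 39^{20} ≡ 1 (mod 41). Since this equals 1, 39 is a QR.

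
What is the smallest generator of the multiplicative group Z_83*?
g = 2. Powers: [2, 4, 8, 16, 32, 64, 45, 7, ...] generates all 82 non-zero residues.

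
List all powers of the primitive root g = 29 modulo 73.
29^1, 29^2, ..., 29^{72} mod 73: [29, 38, 7, 57, 47, 49, 34, 37, 51, 19, 40, 65, 60, 61, 17, 55, 62, 46, 20, 69, 30, 67, 45, 64, 31, 23, 10, 71, 15, 70, 59, 32, 52, 48, 5, 72, 44, 35, 66, 16, 26, 24, 39, 36, 22, 54, 33, 8, 13, 12, 56, 18, 11, 27, 53, 4, 43, 6, 28, 9, 42, 50, 63, 2, 58, 3, 14, 41, 21, 25, 68, 1]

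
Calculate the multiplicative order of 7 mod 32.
Powers of 7 mod 32: 7^1≡7, 7^2≡17, 7^3≡23, 7^4≡1. ord_32(7) = 4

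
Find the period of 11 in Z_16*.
Powers of 11 mod 16: 11^1≡11, 11^2≡9, 11^3≡3, 11^4≡1. Order = 4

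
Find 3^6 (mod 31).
By repeated squaring (mod 31): 3^{1}≡3, 3^{2}≡9, 3^{4}≡19. Then 3^{6} = 3^{4+2} ≡ 19 × 9 ≡ 16 (mod 31)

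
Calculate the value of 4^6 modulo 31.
By repeated squaring mod 31: 4^{1}≡4, 4^{2}≡16, 4^{4}≡8. Then 4^{6} = 4^{4+2} ≡ 8 × 16 ≡ 4 mod 31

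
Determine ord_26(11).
Powers of 11 mod 26: 11^1≡11, 11^2≡17, 11^3≡5, 11^4≡3, 11^5≡7, 11^6≡25, 11^7≡15, 11^8≡9, 11^9≡21, 11^10≡23, 11^11≡19, 11^12≡1. Order = 12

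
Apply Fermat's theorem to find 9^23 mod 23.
By Fermat: 9^{22} ≡ 1 mod 23. So 9^{23} = 9^{22} · 9^{1} ≡ 9^{1} ≡ 9 mod 23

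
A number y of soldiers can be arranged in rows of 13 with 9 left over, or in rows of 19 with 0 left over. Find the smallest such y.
M = 13 × 19 = 247. M₁ = 19, y₁ ≡ 11 mod 13. M₂ = 13, y₂ ≡ 3 mod 19. y = 9×19×11 + 0×13×3 ≡ 152 mod 247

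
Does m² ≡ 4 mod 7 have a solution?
By Euler's criterion: 4^{3} ≡ 1 mod 7. Since this equals 1, 4 is a QR.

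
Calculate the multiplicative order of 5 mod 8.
Powers of 5 mod 8: 5^1≡5, 5^2≡1. ord_8(5) = 2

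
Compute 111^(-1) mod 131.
Since 131 is prime, by Fermat 111^(-1) ≡ 111^{129} ≡ 72 mod 131. Verify: 111 × 72 = 7992 ≡ 1 mod 131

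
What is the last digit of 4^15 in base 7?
Using Fermat: 4^{6} ≡ 1 (mod 7). 15 ≡ 3 (mod 6). So 4^{15} ≡ 4^{3} ≡ 1 (mod 7)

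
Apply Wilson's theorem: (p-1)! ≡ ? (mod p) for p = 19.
By Wilson's theorem, (18)! ≡ -1 ≡ 18 mod 19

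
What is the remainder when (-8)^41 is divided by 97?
By repeated squaring (mod 97): (-8)^{1}≡89, (-8)^{2}≡64, (-8)^{4}≡22, (-8)^{8}≡96, (-8)^{16}≡1, (-8)^{32}≡1. Then (-8)^{41} = (-8)^{32+8+1} ≡ 1 × 96 × 89 ≡ 8 (mod 97)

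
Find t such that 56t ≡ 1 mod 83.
Since 83 is prime, by Fermat 56^(-1) ≡ 56^{81} ≡ 43 mod 83. Verify: 56 × 43 = 2408 ≡ 1 mod 83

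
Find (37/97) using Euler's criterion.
(37/97) = 37^{48} mod 97 = -1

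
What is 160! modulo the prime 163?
(162)! = (160)! × (161) × (162) ≡ -1 (mod 163). So (160)! ≡ -1 × [(162)(161)]^(-1) ≡ 81 (mod 163)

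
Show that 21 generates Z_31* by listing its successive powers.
21^1, 21^2, ..., 21^{30} mod 31: [21, 7, 23, 18, 6, 2, 11, 14, 15, 5, 12, 4, 22, 28, 30, 10, 24, 8, 13, 25, 29, 20, 17, 16, 26, 19, 27, 9, 3, 1]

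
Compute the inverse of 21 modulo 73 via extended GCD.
Extended GCD: 21(7) + 73(-2) = 1. So 21^(-1) ≡ 7 (mod 73). Verify: 21 × 7 = 147 ≡ 1 (mod 73)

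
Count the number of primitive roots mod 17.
There are φ(17-1) = φ(16) = 8 primitive roots modulo 17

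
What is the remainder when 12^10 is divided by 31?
By repeated squaring (mod 31): 12^{1}≡12, 12^{2}≡20, 12^{4}≡28, 12^{8}≡9. Then 12^{10} = 12^{8+2} ≡ 9 × 20 ≡ 25 (mod 31)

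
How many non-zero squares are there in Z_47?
Exactly half the non-zero residues mod a prime are QRs: (47-1)/2 = 23.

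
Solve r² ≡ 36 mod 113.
The square roots of 36 mod 113 are 6 and 107. Verify: 6² = 36 ≡ 36 mod 113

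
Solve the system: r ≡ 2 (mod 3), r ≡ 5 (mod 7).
M = 3 × 7 = 21. M₁ = 7, y₁ ≡ 1 (mod 3). M₂ = 3, y₂ ≡ 5 (mod 7). r = 2×7×1 + 5×3×5 ≡ 5 (mod 21)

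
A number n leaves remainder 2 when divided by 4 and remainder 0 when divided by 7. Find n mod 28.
M = 4 × 7 = 28. M₁ = 7, y₁ ≡ 3 mod 4. M₂ = 4, y₂ ≡ 2 mod 7. n = 2×7×3 + 0×4×2 ≡ 14 mod 28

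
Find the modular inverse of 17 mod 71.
Since 71 is prime, by Fermat 17^(-1) ≡ 17^{69} ≡ 46 (mod 71). Verify: 17 × 46 = 782 ≡ 1 (mod 71)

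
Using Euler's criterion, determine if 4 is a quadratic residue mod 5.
By Euler's criterion: 4^{2} ≡ 1 mod 5. Since this equals 1, 4 is a QR.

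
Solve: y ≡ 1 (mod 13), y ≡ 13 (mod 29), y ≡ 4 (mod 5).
M = 13 × 29 × 5 = 1885. M₁ = 145, y₁ ≡ 7 (mod 13). M₂ = 65, y₂ ≡ 25 (mod 29). M₃ = 377, y₃ ≡ 3 (mod 5). y = 1×145×7 + 13×65×25 + 4×377×3 ≡ 274 (mod 1885)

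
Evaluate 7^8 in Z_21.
By repeated squaring mod 21: 7^{1}≡7, 7^{2}≡7, 7^{4}≡7, 7^{8}≡7. So 7^{8} ≡ 7 mod 21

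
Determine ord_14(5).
Powers of 5 mod 14: 5^1≡5, 5^2≡11, 5^3≡13, 5^4≡9, 5^5≡3, 5^6≡1. Order = 6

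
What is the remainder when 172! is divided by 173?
By Wilson's theorem, (172)! ≡ -1 ≡ 172 (mod 173)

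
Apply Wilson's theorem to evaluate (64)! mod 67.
(66)! = (64)! × (65) × (66) ≡ -1 mod 67. So (64)! ≡ -1 × [(66)(65)]^(-1) ≡ 33 mod 67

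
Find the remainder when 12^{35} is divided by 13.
By Fermat: 12^{12} ≡ 1 mod 13. 35 = 2×12 + 11. So 12^{35} ≡ 12^{11} ≡ 12 mod 13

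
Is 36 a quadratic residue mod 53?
By Euler's criterion: 36^{26} ≡ 1 mod 53. Since this equals 1, 36 is a QR.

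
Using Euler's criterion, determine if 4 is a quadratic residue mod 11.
By Euler's criterion: 4^{5} ≡ 1 mod 11. Since this equals 1, 4 is a QR.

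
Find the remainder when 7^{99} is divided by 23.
By Fermat: 7^{22} ≡ 1 mod 23. 99 = 4×22 + 11. So 7^{99} ≡ 7^{11} ≡ 22 mod 23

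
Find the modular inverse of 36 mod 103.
Since 103 is prime, by Fermat 36^(-1) ≡ 36^{101} ≡ 83 (mod 103). Verify: 36 × 83 = 2988 ≡ 1 (mod 103)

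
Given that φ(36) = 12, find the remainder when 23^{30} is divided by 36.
By Euler: 23^{12} ≡ 1 (mod 36) since gcd(23, 36) = 1. 30 = 2×12 + 6. So 23^{30} ≡ 23^{6} ≡ 1 (mod 36)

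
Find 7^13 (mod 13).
Using Fermat: 7^{12} ≡ 1 (mod 13). 13 ≡ 1 (mod 12). So 7^{13} ≡ 7^{1} ≡ 7 (mod 13)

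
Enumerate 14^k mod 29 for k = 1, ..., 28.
14^1, 14^2, ..., 14^{28} mod 29: [14, 22, 18, 20, 19, 5, 12, 23, 3, 13, 8, 25, 2, 28, 15, 7, 11, 9, 10, 24, 17, 6, 26, 16, 21, 4, 27, 1]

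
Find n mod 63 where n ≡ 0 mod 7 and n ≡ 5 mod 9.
M = 7 × 9 = 63. M₁ = 9, y₁ ≡ 4 mod 7. M₂ = 7, y₂ ≡ 4 mod 9. n = 0×9×4 + 5×7×4 ≡ 14 mod 63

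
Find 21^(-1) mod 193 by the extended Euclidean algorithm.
Extended GCD: 21(46) + 193(-5) = 1. So 21^(-1) ≡ 46 mod 193. Verify: 21 × 46 = 966 ≡ 1 mod 193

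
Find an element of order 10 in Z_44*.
13 has order 10 mod 44 since 13^{10} ≡ 1 mod 44 and no smaller power works.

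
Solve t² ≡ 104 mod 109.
The square roots of 104 mod 109 are 39 and 70. Verify: 39² = 1521 ≡ 104 mod 109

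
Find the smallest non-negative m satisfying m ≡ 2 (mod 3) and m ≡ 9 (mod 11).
M = 3 × 11 = 33. M₁ = 11, y₁ ≡ 2 (mod 3). M₂ = 3, y₂ ≡ 4 (mod 11). m = 2×11×2 + 9×3×4 ≡ 20 (mod 33)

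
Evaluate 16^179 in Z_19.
Using Fermat: 16^{18} ≡ 1 mod 19. 179 ≡ 17 mod 18. So 16^{179} ≡ 16^{17} ≡ 6 mod 19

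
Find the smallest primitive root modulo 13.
g = 2. For each prime q|12: 2^{6}≡12, 2^{4}≡3, none ≡ 1, so ord_13(2) = 12 and 2 is a primitive root.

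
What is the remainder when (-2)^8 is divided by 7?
Using Fermat: (-2)^{6} ≡ 1 (mod 7). 8 ≡ 2 (mod 6). So (-2)^{8} ≡ (-2)^{2} ≡ 4 (mod 7)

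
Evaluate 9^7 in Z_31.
By repeated squaring (mod 31): 9^{1}≡9, 9^{2}≡19, 9^{4}≡20. Then 9^{7} = 9^{4+2+1} ≡ 20 × 19 × 9 ≡ 10 (mod 31)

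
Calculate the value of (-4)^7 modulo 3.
Using Fermat: (-4)^{2} ≡ 1 mod 3. 7 ≡ 1 mod 2. So (-4)^{7} ≡ (-4)^{1} ≡ 2 mod 3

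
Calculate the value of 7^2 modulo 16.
7^{2} = 49 ≡ 1 (mod 16)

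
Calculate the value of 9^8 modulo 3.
By repeated squaring mod 3: 9^{1}≡0, 9^{2}≡0, 9^{4}≡0, 9^{8}≡0. So 9^{8} ≡ 0 mod 3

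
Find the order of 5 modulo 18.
Powers of 5 mod 18: 5^1≡5, 5^2≡7, 5^3≡17, 5^4≡13, 5^5≡11, 5^6≡1. Order = 6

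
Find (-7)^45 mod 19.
Using Fermat: (-7)^{18} ≡ 1 mod 19. 45 ≡ 9 mod 18. So (-7)^{45} ≡ (-7)^{9} ≡ 18 mod 19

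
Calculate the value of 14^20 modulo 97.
By repeated squaring (mod 97): 14^{1}≡14, 14^{2}≡2, 14^{4}≡4, 14^{8}≡16, 14^{16}≡62. Then 14^{20} = 14^{16+4} ≡ 62 × 4 ≡ 54 (mod 97)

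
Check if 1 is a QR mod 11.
By Euler's criterion: 1^{5} ≡ 1 mod 11. Since this equals 1, 1 is a QR.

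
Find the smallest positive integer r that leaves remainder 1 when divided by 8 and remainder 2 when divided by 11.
M = 8 × 11 = 88. M₁ = 11, y₁ ≡ 3 (mod 8). M₂ = 8, y₂ ≡ 7 (mod 11). r = 1×11×3 + 2×8×7 ≡ 57 (mod 88)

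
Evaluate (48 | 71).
(48/71) = 48^{35} mod 71 = 1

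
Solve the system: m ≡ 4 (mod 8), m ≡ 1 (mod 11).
M = 8 × 11 = 88. M₁ = 11, y₁ ≡ 3 (mod 8). M₂ = 8, y₂ ≡ 7 (mod 11). m = 4×11×3 + 1×8×7 ≡ 12 (mod 88)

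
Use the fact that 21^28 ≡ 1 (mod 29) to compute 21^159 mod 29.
By Fermat: 21^{28} ≡ 1 (mod 29). 159 = 5×28 + 19. So 21^{159} ≡ 21^{19} ≡ 27 (mod 29)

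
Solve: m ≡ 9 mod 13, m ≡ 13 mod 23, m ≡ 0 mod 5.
M = 13 × 23 × 5 = 1495. M₁ = 115, y₁ ≡ 6 mod 13. M₂ = 65, y₂ ≡ 17 mod 23. M₃ = 299, y₃ ≡ 4 mod 5. m = 9×115×6 + 13×65×17 + 0×299×4 ≡ 1140 mod 1495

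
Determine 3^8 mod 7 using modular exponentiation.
Using Fermat: 3^{6} ≡ 1 (mod 7). 8 ≡ 2 (mod 6). So 3^{8} ≡ 3^{2} ≡ 2 (mod 7)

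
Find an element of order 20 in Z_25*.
2 has order 20 mod 25 since 2^{20} ≡ 1 (mod 25) and no smaller power works.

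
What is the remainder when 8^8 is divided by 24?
By repeated squaring mod 24: 8^{1}≡8, 8^{2}≡16, 8^{4}≡16, 8^{8}≡16. So 8^{8} ≡ 16 mod 24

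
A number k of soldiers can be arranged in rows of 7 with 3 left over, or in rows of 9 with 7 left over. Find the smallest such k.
M = 7 × 9 = 63. M₁ = 9, y₁ ≡ 4 (mod 7). M₂ = 7, y₂ ≡ 4 (mod 9). k = 3×9×4 + 7×7×4 ≡ 52 (mod 63)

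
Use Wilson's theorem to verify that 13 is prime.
(12)! mod 13 = 12. Since this equals -1 mod 13, Wilson confirms 13 is prime.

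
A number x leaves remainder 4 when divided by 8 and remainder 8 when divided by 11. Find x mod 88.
M = 8 × 11 = 88. M₁ = 11, y₁ ≡ 3 mod 8. M₂ = 8, y₂ ≡ 7 mod 11. x = 4×11×3 + 8×8×7 ≡ 52 mod 88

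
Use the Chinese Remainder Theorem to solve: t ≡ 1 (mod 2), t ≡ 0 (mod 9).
M = 2 × 9 = 18. M₁ = 9, y₁ ≡ 1 (mod 2). M₂ = 2, y₂ ≡ 5 (mod 9). t = 1×9×1 + 0×2×5 ≡ 9 (mod 18)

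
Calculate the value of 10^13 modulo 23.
By repeated squaring mod 23: 10^{1}≡10, 10^{2}≡8, 10^{4}≡18, 10^{8}≡2. Then 10^{13} = 10^{8+4+1} ≡ 2 × 18 × 10 ≡ 15 mod 23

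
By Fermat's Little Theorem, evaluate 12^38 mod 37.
By Fermat: 12^{36} ≡ 1 mod 37. So 12^{38} = 12^{36} · 12^{2} ≡ 12^{2} ≡ 33 mod 37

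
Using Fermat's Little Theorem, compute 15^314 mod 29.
By Fermat: 15^{28} ≡ 1 (mod 29). 314 ≡ 6 (mod 28). So 15^{314} ≡ 15^{6} ≡ 5 (mod 29)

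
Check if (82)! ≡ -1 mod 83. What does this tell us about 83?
(82)! mod 83 = 82. Since this equals -1 mod 83, Wilson confirms 83 is prime.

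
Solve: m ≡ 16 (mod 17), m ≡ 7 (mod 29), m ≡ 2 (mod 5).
M = 17 × 29 × 5 = 2465. M₁ = 145, y₁ ≡ 2 (mod 17). M₂ = 85, y₂ ≡ 14 (mod 29). M₃ = 493, y₃ ≡ 2 (mod 5). m = 16×145×2 + 7×85×14 + 2×493×2 ≡ 152 (mod 2465)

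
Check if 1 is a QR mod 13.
By Euler's criterion: 1^{6} ≡ 1 mod 13. Since this equals 1, 1 is a QR.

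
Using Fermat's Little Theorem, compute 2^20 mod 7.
By Fermat: 2^{6} ≡ 1 (mod 7). 20 = 3×6 + 2. So 2^{20} ≡ 2^{2} ≡ 4 (mod 7)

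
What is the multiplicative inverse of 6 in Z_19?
Since 19 is prime, by Fermat 6^(-1) ≡ 6^{17} ≡ 16 (mod 19). Verify: 6 × 16 = 96 ≡ 1 (mod 19)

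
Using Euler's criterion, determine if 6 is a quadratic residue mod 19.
By Euler's criterion: 6^{9} ≡ 1 mod 19. Since this equals 1, 6 is a QR.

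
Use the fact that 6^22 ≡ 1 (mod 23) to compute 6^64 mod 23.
By Fermat: 6^{22} ≡ 1 (mod 23). 64 = 2×22 + 20. So 6^{64} ≡ 6^{20} ≡ 16 (mod 23)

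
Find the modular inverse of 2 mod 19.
Since 19 is prime, by Fermat 2^(-1) ≡ 2^{17} ≡ 10 mod 19. Verify: 2 × 10 = 20 ≡ 1 mod 19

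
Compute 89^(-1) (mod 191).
Since 191 is prime, by Fermat 89^(-1) ≡ 89^{189} ≡ 88 (mod 191). Verify: 89 × 88 = 7832 ≡ 1 (mod 191)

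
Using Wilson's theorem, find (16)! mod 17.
By Wilson's theorem, (16)! ≡ -1 ≡ 16 mod 17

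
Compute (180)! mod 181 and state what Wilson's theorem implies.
(180)! mod 181 = 180. Since this equals -1 mod 181, Wilson confirms 181 is prime.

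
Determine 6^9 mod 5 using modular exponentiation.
Using Fermat: 6^{4} ≡ 1 mod 5. 9 ≡ 1 mod 4. So 6^{9} ≡ 6^{1} ≡ 1 mod 5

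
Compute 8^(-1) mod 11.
Since 11 is prime, by Fermat 8^(-1) ≡ 8^{9} ≡ 7 mod 11. Verify: 8 × 7 = 56 ≡ 1 mod 11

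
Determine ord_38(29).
Powers of 29 mod 38: 29^1≡29, 29^2≡5, 29^3≡31, 29^4≡25, 29^5≡3, 29^6≡11, 29^7≡15, 29^8≡17, 29^9≡37, 29^10≡9, 29^11≡33, 29^12≡7, 29^13≡13, 29^14≡35, 29^15≡27, 29^16≡23, 29^17≡21, 29^18≡1. Order = 18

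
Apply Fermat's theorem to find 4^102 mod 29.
By Fermat: 4^{28} ≡ 1 mod 29. 102 = 3×28 + 18. So 4^{102} ≡ 4^{18} ≡ 24 mod 29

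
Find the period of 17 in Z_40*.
Powers of 17 mod 40: 17^1≡17, 17^2≡9, 17^3≡33, 17^4≡1. So the order of 17 is 4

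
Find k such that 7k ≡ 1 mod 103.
Since 103 is prime, by Fermat 7^(-1) ≡ 7^{101} ≡ 59 mod 103. Verify: 7 × 59 = 413 ≡ 1 mod 103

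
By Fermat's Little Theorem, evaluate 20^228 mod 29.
By Fermat: 20^{28} ≡ 1 (mod 29). 228 ≡ 4 (mod 28). So 20^{228} ≡ 20^{4} ≡ 7 (mod 29)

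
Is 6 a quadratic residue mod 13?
By Euler's criterion: 6^{6} ≡ 12 (mod 13). Since this equals -1 (≡ 12), 6 is not a QR.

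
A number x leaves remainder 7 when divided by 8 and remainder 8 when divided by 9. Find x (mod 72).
M = 8 × 9 = 72. M₁ = 9, y₁ ≡ 1 (mod 8). M₂ = 8, y₂ ≡ 8 (mod 9). x = 7×9×1 + 8×8×8 ≡ 71 (mod 72)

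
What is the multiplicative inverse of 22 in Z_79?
Since 79 is prime, by Fermat 22^(-1) ≡ 22^{77} ≡ 18 (mod 79). Verify: 22 × 18 = 396 ≡ 1 (mod 79)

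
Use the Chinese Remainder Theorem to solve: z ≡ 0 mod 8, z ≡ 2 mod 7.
M = 8 × 7 = 56. M₁ = 7, y₁ ≡ 7 mod 8. M₂ = 8, y₂ ≡ 1 mod 7. z = 0×7×7 + 2×8×1 ≡ 16 mod 56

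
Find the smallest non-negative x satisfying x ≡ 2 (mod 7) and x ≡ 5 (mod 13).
M = 7 × 13 = 91. M₁ = 13, y₁ ≡ 6 (mod 7). M₂ = 7, y₂ ≡ 2 (mod 13). x = 2×13×6 + 5×7×2 ≡ 44 (mod 91)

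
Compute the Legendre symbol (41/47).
(41/47) = 41^{23} mod 47 = -1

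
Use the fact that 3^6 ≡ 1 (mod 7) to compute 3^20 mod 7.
By Fermat: 3^{6} ≡ 1 (mod 7). 20 = 3×6 + 2. So 3^{20} ≡ 3^{2} ≡ 2 (mod 7)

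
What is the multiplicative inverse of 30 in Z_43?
Since 43 is prime, by Fermat 30^(-1) ≡ 30^{41} ≡ 33 mod 43. Verify: 30 × 33 = 990 ≡ 1 mod 43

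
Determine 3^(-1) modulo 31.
Since 31 is prime, by Fermat 3^(-1) ≡ 3^{29} ≡ 21 mod 31. Verify: 3 × 21 = 63 ≡ 1 mod 31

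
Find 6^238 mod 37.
Using Fermat: 6^{36} ≡ 1 mod 37. 238 ≡ 22 mod 36. So 6^{238} ≡ 6^{22} ≡ 36 mod 37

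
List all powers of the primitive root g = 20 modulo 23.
20^1, 20^2, ..., 20^{22} mod 23: [20, 9, 19, 12, 10, 16, 21, 6, 5, 8, 22, 3, 14, 4, 11, 13, 7, 2, 17, 18, 15, 1]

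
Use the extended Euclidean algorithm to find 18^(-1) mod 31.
Extended GCD: 18(-12) + 31(7) = 1. So 18^(-1) ≡ -12 ≡ 19 (mod 31). Verify: 18 × 19 = 342 ≡ 1 (mod 31)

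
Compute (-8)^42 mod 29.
Using Fermat: (-8)^{28} ≡ 1 (mod 29). 42 ≡ 14 (mod 28). So (-8)^{42} ≡ (-8)^{14} ≡ 28 (mod 29)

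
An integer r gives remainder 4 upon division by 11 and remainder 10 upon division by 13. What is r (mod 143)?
M = 11 × 13 = 143. M₁ = 13, y₁ ≡ 6 (mod 11). M₂ = 11, y₂ ≡ 6 (mod 13). r = 4×13×6 + 10×11×6 ≡ 114 (mod 143)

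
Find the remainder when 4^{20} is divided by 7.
By Fermat: 4^{6} ≡ 1 (mod 7). 20 = 3×6 + 2. So 4^{20} ≡ 4^{2} ≡ 2 (mod 7)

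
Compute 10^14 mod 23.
By repeated squaring mod 23: 10^{1}≡10, 10^{2}≡8, 10^{4}≡18, 10^{8}≡2. Then 10^{14} = 10^{8+4+2} ≡ 2 × 18 × 8 ≡ 12 mod 23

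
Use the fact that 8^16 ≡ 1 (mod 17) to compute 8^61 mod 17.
By Fermat: 8^{16} ≡ 1 (mod 17). 61 = 3×16 + 13. So 8^{61} ≡ 8^{13} ≡ 9 (mod 17)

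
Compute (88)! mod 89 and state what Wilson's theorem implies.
(88)! mod 89 = 88. Since this equals -1 (mod 89), Wilson confirms 89 is prime.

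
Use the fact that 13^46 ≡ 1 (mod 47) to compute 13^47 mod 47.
By Fermat: 13^{46} ≡ 1 (mod 47). So 13^{47} = 13^{46} · 13^{1} ≡ 13^{1} ≡ 13 (mod 47)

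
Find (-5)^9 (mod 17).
By repeated squaring (mod 17): (-5)^{1}≡12, (-5)^{2}≡8, (-5)^{4}≡13, (-5)^{8}≡16. Then (-5)^{9} = (-5)^{8+1} ≡ 16 × 12 ≡ 5 (mod 17)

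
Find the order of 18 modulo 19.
Powers of 18 mod 19: 18^1≡18, 18^2≡1. So the order of 18 is 2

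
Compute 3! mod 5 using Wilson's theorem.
(4)! = (3)! × (4) ≡ -1 mod 5. So (3)! ≡ -1 × (4)^(-1) ≡ (-1)×(-1) = 1 mod 5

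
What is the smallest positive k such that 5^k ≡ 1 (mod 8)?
Powers of 5 mod 8: 5^1≡5, 5^2≡1. Order = 2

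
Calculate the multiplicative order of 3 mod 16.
Powers of 3 mod 16: 3^1≡3, 3^2≡9, 3^3≡11, 3^4≡1. So the order of 3 is 4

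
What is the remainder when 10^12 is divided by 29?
By repeated squaring mod 29: 10^{1}≡10, 10^{2}≡13, 10^{4}≡24, 10^{8}≡25. Then 10^{12} = 10^{8+4} ≡ 25 × 24 ≡ 20 mod 29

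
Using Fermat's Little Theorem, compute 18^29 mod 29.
By Fermat: 18^{28} ≡ 1 (mod 29). So 18^{29} = 18^{28} · 18^{1} ≡ 18^{1} ≡ 18 (mod 29)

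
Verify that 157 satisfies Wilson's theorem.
(156)! mod 157 = 156. Since this equals -1 (mod 157), Wilson confirms 157 is prime.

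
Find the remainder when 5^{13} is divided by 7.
By Fermat: 5^{6} ≡ 1 (mod 7). 13 = 2×6 + 1. So 5^{13} ≡ 5^{1} ≡ 5 (mod 7)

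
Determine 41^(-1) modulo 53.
Since 53 is prime, by Fermat 41^(-1) ≡ 41^{51} ≡ 22 mod 53. Verify: 41 × 22 = 902 ≡ 1 mod 53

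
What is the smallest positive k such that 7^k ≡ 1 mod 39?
Powers of 7 mod 39: 7^1≡7, 7^2≡10, 7^3≡31, 7^4≡22, 7^5≡37, 7^6≡25, 7^7≡19, 7^8≡16, 7^9≡34, 7^10≡4, 7^11≡28, 7^12≡1. So the order of 7 is 12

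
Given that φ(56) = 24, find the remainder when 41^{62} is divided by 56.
By Euler: 41^{24} ≡ 1 (mod 56) since gcd(41, 56) = 1. 62 = 2×24 + 14. So 41^{62} ≡ 41^{14} ≡ 1 (mod 56)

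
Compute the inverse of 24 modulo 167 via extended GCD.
Extended GCD: 24(7) + 167(-1) = 1. So 24^(-1) ≡ 7 (mod 167). Verify: 24 × 7 = 168 ≡ 1 (mod 167)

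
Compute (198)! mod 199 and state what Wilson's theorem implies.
(198)! mod 199 = 198. Since this equals -1 mod 199, Wilson confirms 199 is prime.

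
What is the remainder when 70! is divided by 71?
By Wilson's theorem, (70)! ≡ -1 ≡ 70 (mod 71)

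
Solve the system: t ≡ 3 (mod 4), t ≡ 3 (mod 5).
M = 4 × 5 = 20. M₁ = 5, y₁ ≡ 1 (mod 4). M₂ = 4, y₂ ≡ 4 (mod 5). t = 3×5×1 + 3×4×4 ≡ 3 (mod 20)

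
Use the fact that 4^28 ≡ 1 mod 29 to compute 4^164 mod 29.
By Fermat: 4^{28} ≡ 1 mod 29. 164 = 5×28 + 24. So 4^{164} ≡ 4^{24} ≡ 23 mod 29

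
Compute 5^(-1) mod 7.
Since 7 is prime, by Fermat 5^(-1) ≡ 5^{5} ≡ 3 mod 7. Verify: 5 × 3 = 15 ≡ 1 mod 7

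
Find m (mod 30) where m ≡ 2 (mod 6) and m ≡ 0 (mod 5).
M = 6 × 5 = 30. M₁ = 5, y₁ ≡ 5 (mod 6). M₂ = 6, y₂ ≡ 1 (mod 5). m = 2×5×5 + 0×6×1 ≡ 20 (mod 30)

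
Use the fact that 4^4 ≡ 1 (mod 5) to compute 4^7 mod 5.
By Fermat: 4^{4} ≡ 1 (mod 5). So 4^{7} = 4^{4} · 4^{3} ≡ 4^{3} ≡ 4 (mod 5)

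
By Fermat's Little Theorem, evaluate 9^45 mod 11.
By Fermat: 9^{10} ≡ 1 mod 11. 45 = 4×10 + 5. So 9^{45} ≡ 9^{5} ≡ 1 mod 11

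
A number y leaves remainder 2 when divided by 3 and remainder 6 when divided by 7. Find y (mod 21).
M = 3 × 7 = 21. M₁ = 7, y₁ ≡ 1 (mod 3). M₂ = 3, y₂ ≡ 5 (mod 7). y = 2×7×1 + 6×3×5 ≡ 20 (mod 21)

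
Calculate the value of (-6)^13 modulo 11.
Using Fermat: (-6)^{10} ≡ 1 (mod 11). 13 ≡ 3 (mod 10). So (-6)^{13} ≡ (-6)^{3} ≡ 4 (mod 11)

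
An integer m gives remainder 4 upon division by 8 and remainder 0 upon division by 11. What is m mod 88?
M = 8 × 11 = 88. M₁ = 11, y₁ ≡ 3 mod 8. M₂ = 8, y₂ ≡ 7 mod 11. m = 4×11×3 + 0×8×7 ≡ 44 mod 88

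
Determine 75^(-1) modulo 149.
Since 149 is prime, by Fermat 75^(-1) ≡ 75^{147} ≡ 2 (mod 149). Verify: 75 × 2 = 150 ≡ 1 (mod 149)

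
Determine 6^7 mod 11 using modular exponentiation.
By repeated squaring (mod 11): 6^{1}≡6, 6^{2}≡3, 6^{4}≡9. Then 6^{7} = 6^{4+2+1} ≡ 9 × 3 × 6 ≡ 8 (mod 11)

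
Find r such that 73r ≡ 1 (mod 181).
Since 181 is prime, by Fermat 73^(-1) ≡ 73^{179} ≡ 62 (mod 181). Verify: 73 × 62 = 4526 ≡ 1 (mod 181)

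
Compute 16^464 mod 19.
Using Fermat: 16^{18} ≡ 1 (mod 19). 464 ≡ 14 (mod 18). So 16^{464} ≡ 16^{14} ≡ 4 (mod 19)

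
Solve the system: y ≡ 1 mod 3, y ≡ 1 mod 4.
M = 3 × 4 = 12. M₁ = 4, y₁ ≡ 1 mod 3. M₂ = 3, y₂ ≡ 3 mod 4. y = 1×4×1 + 1×3×3 ≡ 1 mod 12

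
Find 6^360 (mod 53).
Using Fermat: 6^{52} ≡ 1 (mod 53). 360 ≡ 48 (mod 52). So 6^{360} ≡ 6^{48} ≡ 42 (mod 53)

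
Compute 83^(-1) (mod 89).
Since 89 is prime, by Fermat 83^(-1) ≡ 83^{87} ≡ 74 (mod 89). Verify: 83 × 74 = 6142 ≡ 1 (mod 89)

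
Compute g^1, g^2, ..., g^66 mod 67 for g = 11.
11^1, 11^2, ..., 11^{66} mod 67: [11, 54, 58, 35, 50, 14, 20, 19, 8, 21, 30, 62, 12, 65, 45, 26, 18, 64, 34, 39, 27, 29, 51, 25, 7, 10, 43, 4, 44, 15, 31, 6, 66, 56, 13, 9, 32, 17, 53, 47, 48, 59, 46, 37, 5, 55, 2, 22, 41, 49, 3, 33, 28, 40, 38, 16, 42, 60, 57, 24, 63, 23, 52, 36, 61, 1]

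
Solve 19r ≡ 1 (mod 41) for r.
Since 41 is prime, by Fermat 19^(-1) ≡ 19^{39} ≡ 13 (mod 41). Verify: 19 × 13 = 247 ≡ 1 (mod 41)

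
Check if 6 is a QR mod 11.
By Euler's criterion: 6^{5} ≡ 10 mod 11. Since this equals -1 (≡ 10), 6 is not a QR.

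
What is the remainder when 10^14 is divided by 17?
By repeated squaring mod 17: 10^{1}≡10, 10^{2}≡15, 10^{4}≡4, 10^{8}≡16. Then 10^{14} = 10^{8+4+2} ≡ 16 × 4 × 15 ≡ 8 mod 17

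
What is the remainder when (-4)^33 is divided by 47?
By repeated squaring mod 47: (-4)^{1}≡43, (-4)^{2}≡16, (-4)^{4}≡21, (-4)^{8}≡18, (-4)^{16}≡42, (-4)^{32}≡25. Then (-4)^{33} = (-4)^{32+1} ≡ 25 × 43 ≡ 41 mod 47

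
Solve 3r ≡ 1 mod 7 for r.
Since 7 is prime, by Fermat 3^(-1) ≡ 3^{5} ≡ 5 mod 7. Verify: 3 × 5 = 15 ≡ 1 mod 7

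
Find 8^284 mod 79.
Using Fermat: 8^{78} ≡ 1 mod 79. 284 ≡ 50 mod 78. So 8^{284} ≡ 8^{50} ≡ 21 mod 79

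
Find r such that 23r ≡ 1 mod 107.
Since 107 is prime, by Fermat 23^(-1) ≡ 23^{105} ≡ 14 mod 107. Verify: 23 × 14 = 322 ≡ 1 mod 107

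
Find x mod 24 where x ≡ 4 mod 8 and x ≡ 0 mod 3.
M = 8 × 3 = 24. M₁ = 3, y₁ ≡ 3 mod 8. M₂ = 8, y₂ ≡ 2 mod 3. x = 4×3×3 + 0×8×2 ≡ 12 mod 24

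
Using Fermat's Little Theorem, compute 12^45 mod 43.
By Fermat: 12^{42} ≡ 1 mod 43. So 12^{45} = 12^{42} · 12^{3} ≡ 12^{3} ≡ 8 mod 43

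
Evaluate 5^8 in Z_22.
By repeated squaring mod 22: 5^{1}≡5, 5^{2}≡3, 5^{4}≡9, 5^{8}≡15. So 5^{8} ≡ 15 mod 22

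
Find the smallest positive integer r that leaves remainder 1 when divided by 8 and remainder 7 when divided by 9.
M = 8 × 9 = 72. M₁ = 9, y₁ ≡ 1 (mod 8). M₂ = 8, y₂ ≡ 8 (mod 9). r = 1×9×1 + 7×8×8 ≡ 25 (mod 72)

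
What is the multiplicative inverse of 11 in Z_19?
Since 19 is prime, by Fermat 11^(-1) ≡ 11^{17} ≡ 7 (mod 19). Verify: 11 × 7 = 77 ≡ 1 (mod 19)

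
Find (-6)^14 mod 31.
By repeated squaring mod 31: (-6)^{1}≡25, (-6)^{2}≡5, (-6)^{4}≡25, (-6)^{8}≡5. Then (-6)^{14} = (-6)^{8+4+2} ≡ 5 × 25 × 5 ≡ 5 mod 31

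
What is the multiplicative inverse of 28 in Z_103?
Since 103 is prime, by Fermat 28^(-1) ≡ 28^{101} ≡ 92 (mod 103). Verify: 28 × 92 = 2576 ≡ 1 (mod 103)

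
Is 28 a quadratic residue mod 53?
By Euler's criterion: 28^{26} ≡ 1 mod 53. Since this equals 1, 28 is a QR.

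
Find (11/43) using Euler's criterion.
(11/43) = 11^{21} mod 43 = 1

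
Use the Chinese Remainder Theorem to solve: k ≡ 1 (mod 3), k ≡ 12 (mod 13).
M = 3 × 13 = 39. M₁ = 13, y₁ ≡ 1 (mod 3). M₂ = 3, y₂ ≡ 9 (mod 13). k = 1×13×1 + 12×3×9 ≡ 25 (mod 39)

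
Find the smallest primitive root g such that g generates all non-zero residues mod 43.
g = 3. For each prime q|42: 3^{21}≡42, 3^{14}≡36, 3^{6}≡41, none ≡ 1, so ord_43(3) = 42 and 3 is a primitive root.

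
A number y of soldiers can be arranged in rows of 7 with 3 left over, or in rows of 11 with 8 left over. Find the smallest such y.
M = 7 × 11 = 77. M₁ = 11, y₁ ≡ 2 (mod 7). M₂ = 7, y₂ ≡ 8 (mod 11). y = 3×11×2 + 8×7×8 ≡ 52 (mod 77)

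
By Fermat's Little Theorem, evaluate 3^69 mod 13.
By Fermat: 3^{12} ≡ 1 (mod 13). 69 = 5×12 + 9. So 3^{69} ≡ 3^{9} ≡ 1 (mod 13)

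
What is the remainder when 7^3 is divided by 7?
7^{3} = 343 ≡ 0 mod 7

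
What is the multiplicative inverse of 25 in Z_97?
Since 97 is prime, by Fermat 25^(-1) ≡ 25^{95} ≡ 66 (mod 97). Verify: 25 × 66 = 1650 ≡ 1 (mod 97)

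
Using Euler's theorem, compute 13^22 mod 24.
By Euler: 13^{8} ≡ 1 mod 24 since gcd(13, 24) = 1. 22 = 2×8 + 6. So 13^{22} ≡ 13^{6} ≡ 1 mod 24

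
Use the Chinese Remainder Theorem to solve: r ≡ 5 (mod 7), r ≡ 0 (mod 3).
M = 7 × 3 = 21. M₁ = 3, y₁ ≡ 5 (mod 7). M₂ = 7, y₂ ≡ 1 (mod 3). r = 5×3×5 + 0×7×1 ≡ 12 (mod 21)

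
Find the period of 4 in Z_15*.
Powers of 4 mod 15: 4^1≡4, 4^2≡1. ord_15(4) = 2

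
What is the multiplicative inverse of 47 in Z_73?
Since 73 is prime, by Fermat 47^(-1) ≡ 47^{71} ≡ 14 (mod 73). Verify: 47 × 14 = 658 ≡ 1 (mod 73)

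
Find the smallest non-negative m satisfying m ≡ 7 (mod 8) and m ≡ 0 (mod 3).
M = 8 × 3 = 24. M₁ = 3, y₁ ≡ 3 (mod 8). M₂ = 8, y₂ ≡ 2 (mod 3). m = 7×3×3 + 0×8×2 ≡ 15 (mod 24)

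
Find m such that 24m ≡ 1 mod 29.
Since 29 is prime, by Fermat 24^(-1) ≡ 24^{27} ≡ 23 mod 29. Verify: 24 × 23 = 552 ≡ 1 mod 29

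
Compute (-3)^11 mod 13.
By repeated squaring (mod 13): (-3)^{1}≡10, (-3)^{2}≡9, (-3)^{4}≡3, (-3)^{8}≡9. Then (-3)^{11} = (-3)^{8+2+1} ≡ 9 × 9 × 10 ≡ 4 (mod 13)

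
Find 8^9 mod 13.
By repeated squaring mod 13: 8^{1}≡8, 8^{2}≡12, 8^{4}≡1, 8^{8}≡1. Then 8^{9} = 8^{8+1} ≡ 1 × 8 ≡ 8 mod 13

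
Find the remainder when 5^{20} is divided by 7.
By Fermat: 5^{6} ≡ 1 (mod 7). 20 = 3×6 + 2. So 5^{20} ≡ 5^{2} ≡ 4 (mod 7)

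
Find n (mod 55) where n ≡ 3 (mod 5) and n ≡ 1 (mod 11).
M = 5 × 11 = 55. M₁ = 11, y₁ ≡ 1 (mod 5). M₂ = 5, y₂ ≡ 9 (mod 11). n = 3×11×1 + 1×5×9 ≡ 23 (mod 55)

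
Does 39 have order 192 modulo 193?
39^{64} ≡ 1 mod 193 and 64 < 192, so ord_193(39) = 64 ≠ 192 and 39 is not a primitive root.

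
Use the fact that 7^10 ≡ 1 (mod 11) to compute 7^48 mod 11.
By Fermat: 7^{10} ≡ 1 (mod 11). 48 = 4×10 + 8. So 7^{48} ≡ 7^{8} ≡ 9 (mod 11)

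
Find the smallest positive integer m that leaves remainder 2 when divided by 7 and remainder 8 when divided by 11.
M = 7 × 11 = 77. M₁ = 11, y₁ ≡ 2 (mod 7). M₂ = 7, y₂ ≡ 8 (mod 11). m = 2×11×2 + 8×7×8 ≡ 30 (mod 77)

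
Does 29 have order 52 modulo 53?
29^{26} ≡ 1 (mod 53) and 26 < 52, so ord_53(29) = 26 ≠ 52 and 29 is not a primitive root.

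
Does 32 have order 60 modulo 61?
32^{12} ≡ 1 mod 61 and 12 < 60, so ord_61(32) = 12 ≠ 60 and 32 is not a primitive root.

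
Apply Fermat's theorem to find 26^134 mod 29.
By Fermat: 26^{28} ≡ 1 mod 29. 134 = 4×28 + 22. So 26^{134} ≡ 26^{22} ≡ 22 mod 29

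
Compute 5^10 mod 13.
By repeated squaring mod 13: 5^{1}≡5, 5^{2}≡12, 5^{4}≡1, 5^{8}≡1. Then 5^{10} = 5^{8+2} ≡ 1 × 12 ≡ 12 mod 13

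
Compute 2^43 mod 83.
By repeated squaring mod 83: 2^{1}≡2, 2^{2}≡4, 2^{4}≡16, 2^{8}≡7, 2^{16}≡49, 2^{32}≡77. Then 2^{43} = 2^{32+8+2+1} ≡ 77 × 7 × 4 × 2 ≡ 79 mod 83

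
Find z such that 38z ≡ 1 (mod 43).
Since 43 is prime, by Fermat 38^(-1) ≡ 38^{41} ≡ 17 (mod 43). Verify: 38 × 17 = 646 ≡ 1 (mod 43)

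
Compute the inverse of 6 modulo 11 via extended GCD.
Extended GCD: 6(2) + 11(-1) = 1. So 6^(-1) ≡ 2 mod 11. Verify: 6 × 2 = 12 ≡ 1 mod 11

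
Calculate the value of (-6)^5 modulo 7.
By repeated squaring mod 7: (-6)^{1}≡1, (-6)^{2}≡1, (-6)^{4}≡1. Then (-6)^{5} = (-6)^{4+1} ≡ 1 × 1 ≡ 1 mod 7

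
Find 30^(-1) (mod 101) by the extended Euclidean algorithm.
Extended GCD: 30(-37) + 101(11) = 1. So 30^(-1) ≡ -37 ≡ 64 (mod 101). Verify: 30 × 64 = 1920 ≡ 1 (mod 101)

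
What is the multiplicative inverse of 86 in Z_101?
Since 101 is prime, by Fermat 86^(-1) ≡ 86^{99} ≡ 74 mod 101. Verify: 86 × 74 = 6364 ≡ 1 mod 101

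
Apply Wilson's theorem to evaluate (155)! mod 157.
(156)! = (155)! × (156) ≡ -1 (mod 157). So (155)! ≡ -1 × (156)^(-1) ≡ (-1)×(-1) = 1 (mod 157)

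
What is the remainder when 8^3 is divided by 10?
8^{3} = 512 ≡ 2 mod 10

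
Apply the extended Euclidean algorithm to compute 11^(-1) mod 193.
Extended GCD: 11(-35) + 193(2) = 1. So 11^(-1) ≡ -35 ≡ 158 (mod 193). Verify: 11 × 158 = 1738 ≡ 1 (mod 193)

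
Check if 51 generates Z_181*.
51^{60} ≡ 1 (mod 181) and 60 < 180, so ord_181(51) = 60 ≠ 180 and 51 is not a primitive root.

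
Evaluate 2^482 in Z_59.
Using Fermat: 2^{58} ≡ 1 mod 59. 482 ≡ 18 mod 58. So 2^{482} ≡ 2^{18} ≡ 7 mod 59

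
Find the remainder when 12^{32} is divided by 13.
By Fermat: 12^{12} ≡ 1 mod 13. 32 = 2×12 + 8. So 12^{32} ≡ 12^{8} ≡ 1 mod 13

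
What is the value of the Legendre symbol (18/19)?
(18/19) = 18^{9} mod 19 = -1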